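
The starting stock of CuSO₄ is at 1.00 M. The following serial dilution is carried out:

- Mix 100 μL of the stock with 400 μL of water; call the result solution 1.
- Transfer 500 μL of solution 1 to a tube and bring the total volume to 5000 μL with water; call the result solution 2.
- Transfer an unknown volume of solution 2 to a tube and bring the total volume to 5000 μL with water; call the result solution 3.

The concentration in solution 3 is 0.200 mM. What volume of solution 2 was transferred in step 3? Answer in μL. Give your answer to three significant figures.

50.0 μL

Step 1: 100 μL + 400 μL = 500 μL total → factor 500/100 = 5
Step 2: 500 μL brought to 5000 μL → factor 5000/500 = 10
Step 3: v brought to 5000 μL → factor = 5000 μL/v
Product of known-step factors = 50
Overall factor = 1.00 M / (0.200 mM) = 5000
Step-3 factor = 5000 / 50 = 100
v = 5000 μL / 100 = 50.0 μL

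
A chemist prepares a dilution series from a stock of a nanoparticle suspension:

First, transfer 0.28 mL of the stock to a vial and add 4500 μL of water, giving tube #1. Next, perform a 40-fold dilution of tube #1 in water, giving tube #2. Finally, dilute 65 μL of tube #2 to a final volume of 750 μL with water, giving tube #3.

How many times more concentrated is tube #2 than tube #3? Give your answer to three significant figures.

Step 1: 0.28 mL + 4500 μL = 4.78 mL total → factor 4.78/0.28 = 17.071
Step 2: 40-fold → factor 40
Step 3: 65 μL brought to 750 μL → factor 750/65 = 11.538
Dilution factor to tube #2 = 682.86; to tube #3 = 7879.1
[tube #2]/[tube #3] = (factor to tube #3)/(factor to tube #2) = 7879.1/682.86 = 11.5

11.5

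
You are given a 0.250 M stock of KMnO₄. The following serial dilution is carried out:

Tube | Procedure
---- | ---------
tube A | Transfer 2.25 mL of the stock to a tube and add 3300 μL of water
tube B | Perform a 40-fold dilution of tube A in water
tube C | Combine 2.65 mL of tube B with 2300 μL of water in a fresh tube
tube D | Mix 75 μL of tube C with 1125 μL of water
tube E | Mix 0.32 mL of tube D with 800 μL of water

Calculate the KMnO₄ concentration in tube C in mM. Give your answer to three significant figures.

1.36 mM

Step 1: 2.25 mL + 3300 μL = 5.55 mL total → factor 5.55/2.25 = 2.4667
Step 2: 40-fold → factor 40
Step 3: 2.65 mL + 2300 μL = 4.95 mL total → factor 4.95/2.65 = 1.8679
Dilution factor through tube C = 2.4667 × 40 × 1.8679 = 184.3
[tube C] = 0.250 M / 184.3 = 0.001356 M = 1.36 mM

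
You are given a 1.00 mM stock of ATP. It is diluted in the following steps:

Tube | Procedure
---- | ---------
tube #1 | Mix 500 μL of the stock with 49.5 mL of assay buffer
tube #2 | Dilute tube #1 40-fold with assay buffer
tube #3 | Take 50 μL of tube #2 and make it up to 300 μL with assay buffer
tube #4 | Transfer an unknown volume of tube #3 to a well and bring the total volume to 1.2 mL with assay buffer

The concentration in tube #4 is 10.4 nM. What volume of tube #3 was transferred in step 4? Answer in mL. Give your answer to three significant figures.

0.300 mL

Step 1: 500 μL + 49.5 mL = 50000 μL total → factor 50000/500 = 100
Step 2: 40-fold → factor 40
Step 3: 50 μL brought to 300 μL → factor 300/50 = 6
Step 4: v brought to 1.2 mL → factor = 1.2 mL/v
Product of known-step factors = 24000
Overall factor = 1.00 mM / (10.4 nM) = 96154
Step-4 factor = 96154 / 24000 = 4.0064
v = 1.2 mL / 4.0064 = 0.300 mL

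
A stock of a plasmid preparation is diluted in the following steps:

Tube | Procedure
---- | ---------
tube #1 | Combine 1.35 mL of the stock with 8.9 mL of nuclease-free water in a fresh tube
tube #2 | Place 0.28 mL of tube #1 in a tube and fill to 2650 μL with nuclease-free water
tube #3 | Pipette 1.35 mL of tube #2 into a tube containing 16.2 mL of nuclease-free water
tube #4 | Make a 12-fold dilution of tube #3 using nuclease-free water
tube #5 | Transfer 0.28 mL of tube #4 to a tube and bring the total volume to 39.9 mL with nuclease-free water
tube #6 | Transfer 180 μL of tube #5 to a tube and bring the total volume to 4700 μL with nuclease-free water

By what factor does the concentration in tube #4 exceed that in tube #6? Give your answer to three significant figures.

Step 1: 1.35 mL + 8.9 mL = 10.25 mL total → factor 10.25/1.35 = 7.5926
Step 2: 0.28 mL brought to 2650 μL → factor 2.65/0.28 = 9.4643
Step 3: 1.35 mL + 16.2 mL = 17.55 mL total → factor 17.55/1.35 = 13
Step 4: 12-fold → factor 12
Step 5: 0.28 mL brought to 39.9 mL → factor 39.9/0.28 = 142.5
Step 6: 180 μL brought to 4700 μL → factor 4700/180 = 26.111
Dilution factor to tube #4 = 11210; to tube #6 = 4.171 × 10^7
[tube #4]/[tube #6] = (factor to tube #6)/(factor to tube #4) = 4.171 × 10^7/11210 = 3.72 × 10^3

3.72 × 10^3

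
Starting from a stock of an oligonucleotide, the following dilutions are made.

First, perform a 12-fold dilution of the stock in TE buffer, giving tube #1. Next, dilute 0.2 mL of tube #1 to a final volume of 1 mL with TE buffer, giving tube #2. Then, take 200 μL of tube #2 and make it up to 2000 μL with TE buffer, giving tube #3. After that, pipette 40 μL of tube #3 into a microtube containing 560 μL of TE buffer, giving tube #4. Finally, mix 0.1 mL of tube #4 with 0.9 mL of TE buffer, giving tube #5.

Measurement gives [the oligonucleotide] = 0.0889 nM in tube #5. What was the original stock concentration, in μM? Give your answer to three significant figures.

Step 1: 12-fold → factor 12
Step 2: 0.2 mL brought to 1 mL → factor 1/0.2 = 5
Step 3: 200 μL brought to 2000 μL → factor 2000/200 = 10
Step 4: 40 μL + 560 μL = 600 μL total → factor 600/40 = 15
Step 5: 0.1 mL + 0.9 mL = 1 mL total → factor 1/0.1 = 10
Overall dilution factor = 12 × 5 × 10 × 15 × 10 = 90000
Stock = 0.0889 nM × 90000 = 8001 nM = 8.00 μM

8.00 μM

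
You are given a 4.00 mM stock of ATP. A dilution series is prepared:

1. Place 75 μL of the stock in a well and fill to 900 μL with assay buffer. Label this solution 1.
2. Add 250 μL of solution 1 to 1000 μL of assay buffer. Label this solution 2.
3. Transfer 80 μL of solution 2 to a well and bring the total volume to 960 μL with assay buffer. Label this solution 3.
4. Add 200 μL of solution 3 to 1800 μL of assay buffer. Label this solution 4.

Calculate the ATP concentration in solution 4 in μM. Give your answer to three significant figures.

Step 1: 75 μL brought to 900 μL → factor 900/75 = 12
Step 2: 250 μL + 1000 μL = 1250 μL total → factor 1250/250 = 5
Step 3: 80 μL brought to 960 μL → factor 960/80 = 12
Step 4: 200 μL + 1800 μL = 2000 μL total → factor 2000/200 = 10
Dilution factor through solution 4 = 12 × 5 × 12 × 10 = 7200
[solution 4] = 4.00 mM / 7200 = 0.0005556 mM = 0.556 μM

0.556 μM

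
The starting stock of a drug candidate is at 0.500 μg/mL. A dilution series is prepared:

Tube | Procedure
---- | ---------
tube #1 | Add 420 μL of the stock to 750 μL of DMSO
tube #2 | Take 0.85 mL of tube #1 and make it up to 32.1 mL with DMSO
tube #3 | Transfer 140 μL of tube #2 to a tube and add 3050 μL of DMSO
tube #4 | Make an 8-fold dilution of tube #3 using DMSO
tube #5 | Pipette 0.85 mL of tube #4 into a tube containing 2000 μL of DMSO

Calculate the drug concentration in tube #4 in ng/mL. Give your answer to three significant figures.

0.0261 ng/mL

Step 1: 420 μL + 750 μL = 1170 μL total → factor 1170/420 = 2.7857
Step 2: 0.85 mL brought to 32.1 mL → factor 32.1/0.85 = 37.765
Step 3: 140 μL + 3050 μL = 3190 μL total → factor 3190/140 = 22.786
Step 4: 8-fold → factor 8
Dilution factor through tube #4 = 2.7857 × 37.765 × 22.786 × 8 = 19177
[tube #4] = 0.500 μg/mL / 19177 = 2.607 × 10^-5 μg/mL = 0.0261 ng/mL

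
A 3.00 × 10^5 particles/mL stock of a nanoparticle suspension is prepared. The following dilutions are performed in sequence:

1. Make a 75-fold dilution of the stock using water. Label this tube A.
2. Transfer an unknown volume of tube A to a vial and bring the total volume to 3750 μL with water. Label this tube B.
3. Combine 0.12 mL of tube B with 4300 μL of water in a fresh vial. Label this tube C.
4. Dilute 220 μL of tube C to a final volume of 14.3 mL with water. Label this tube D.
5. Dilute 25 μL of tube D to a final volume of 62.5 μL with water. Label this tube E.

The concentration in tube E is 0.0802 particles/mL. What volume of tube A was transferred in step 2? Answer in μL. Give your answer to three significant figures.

Step 1: 75-fold → factor 75
Step 2: v brought to 3750 μL → factor = 3750 μL/v
Step 3: 0.12 mL + 4300 μL = 4.42 mL total → factor 4.42/0.12 = 36.833
Step 4: 220 μL brought to 14.3 mL → factor 14300/220 = 65
Step 5: 25 μL brought to 62.5 μL → factor 62.5/25 = 2.5
Product of known-step factors = 4.4891 × 10^5
Overall factor = 3.00 × 10^5 particles/mL / (0.0802 particles/mL) = 3.7406 × 10^6
Step-2 factor = 3.7406 × 10^6 / 4.4891 × 10^5 = 8.3328
v = 3750 μL / 8.3328 = 450 μL

450 μL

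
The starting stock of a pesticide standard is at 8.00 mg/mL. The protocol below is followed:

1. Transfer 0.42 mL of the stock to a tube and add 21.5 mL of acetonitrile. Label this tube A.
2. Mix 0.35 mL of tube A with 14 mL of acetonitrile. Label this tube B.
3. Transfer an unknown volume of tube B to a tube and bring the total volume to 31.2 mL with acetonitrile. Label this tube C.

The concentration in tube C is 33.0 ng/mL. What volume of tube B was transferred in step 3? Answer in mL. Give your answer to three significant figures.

Step 1: 0.42 mL + 21.5 mL = 21.92 mL total → factor 21.92/0.42 = 52.19
Step 2: 0.35 mL + 14 mL = 14.35 mL total → factor 14.35/0.35 = 41
Step 3: v brought to 31.2 mL → factor = 31.2 mL/v
Product of known-step factors = 2139.8
Overall factor = 8.00 mg/mL / (33.0 ng/mL) = 2.4242 × 10^5
Step-3 factor = 2.4242 × 10^5 / 2139.8 = 113.29
v = 31.2 mL / 113.29 = 0.275 mL

0.275 mL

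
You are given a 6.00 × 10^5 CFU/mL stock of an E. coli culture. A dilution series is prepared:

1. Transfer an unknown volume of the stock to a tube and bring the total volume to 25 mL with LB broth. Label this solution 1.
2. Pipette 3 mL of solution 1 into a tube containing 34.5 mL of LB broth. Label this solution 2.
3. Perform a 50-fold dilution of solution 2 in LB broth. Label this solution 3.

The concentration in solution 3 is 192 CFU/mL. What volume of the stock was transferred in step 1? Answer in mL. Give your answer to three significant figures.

5.00 mL

Step 1: v brought to 25 mL → factor = 25 mL/v
Step 2: 3 mL + 34.5 mL = 37.5 mL total → factor 37.5/3 = 12.5
Step 3: 50-fold → factor 50
Product of known-step factors = 625
Overall factor = 6.00 × 10^5 CFU/mL / (192 CFU/mL) = 3125
Step-1 factor = 3125 / 625 = 5
v = 25 mL / 5 = 5.00 mL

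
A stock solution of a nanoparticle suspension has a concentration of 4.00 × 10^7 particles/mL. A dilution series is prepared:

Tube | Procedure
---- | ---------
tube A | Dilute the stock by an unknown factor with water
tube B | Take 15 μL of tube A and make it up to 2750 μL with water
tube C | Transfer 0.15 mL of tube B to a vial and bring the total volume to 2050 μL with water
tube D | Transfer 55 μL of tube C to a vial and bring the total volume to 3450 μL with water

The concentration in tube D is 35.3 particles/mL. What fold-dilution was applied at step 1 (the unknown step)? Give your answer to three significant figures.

7.21-fold

Step 1: unknown factor x
Step 2: 15 μL brought to 2750 μL → factor 2750/15 = 183.33
Step 3: 0.15 mL brought to 2050 μL → factor 2.05/0.15 = 13.667
Step 4: 55 μL brought to 3450 μL → factor 3450/55 = 62.727
Product of known-step factors = 1.5717 × 10^5
Overall factor = 4.00 × 10^7 particles/mL / (35.3 particles/mL) = 1.1331 × 10^6
x = 1.1331 × 10^6 / 1.5717 × 10^5 = 7.21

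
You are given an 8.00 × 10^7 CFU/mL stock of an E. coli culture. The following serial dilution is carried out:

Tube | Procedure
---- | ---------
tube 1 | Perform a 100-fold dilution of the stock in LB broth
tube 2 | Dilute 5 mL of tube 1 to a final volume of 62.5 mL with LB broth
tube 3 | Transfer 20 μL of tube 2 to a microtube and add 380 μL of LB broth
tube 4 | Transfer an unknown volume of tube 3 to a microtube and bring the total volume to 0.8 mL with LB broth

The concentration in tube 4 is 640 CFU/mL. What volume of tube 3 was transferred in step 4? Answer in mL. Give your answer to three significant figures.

0.160 mL

Step 1: 100-fold → factor 100
Step 2: 5 mL brought to 62.5 mL → factor 62.5/5 = 12.5
Step 3: 20 μL + 380 μL = 400 μL total → factor 400/20 = 20
Step 4: v brought to 0.8 mL → factor = 0.8 mL/v
Product of known-step factors = 25000
Overall factor = 8.00 × 10^7 CFU/mL / (640 CFU/mL) = 1.25 × 10^5
Step-4 factor = 1.25 × 10^5 / 25000 = 5
v = 0.8 mL / 5 = 0.160 mL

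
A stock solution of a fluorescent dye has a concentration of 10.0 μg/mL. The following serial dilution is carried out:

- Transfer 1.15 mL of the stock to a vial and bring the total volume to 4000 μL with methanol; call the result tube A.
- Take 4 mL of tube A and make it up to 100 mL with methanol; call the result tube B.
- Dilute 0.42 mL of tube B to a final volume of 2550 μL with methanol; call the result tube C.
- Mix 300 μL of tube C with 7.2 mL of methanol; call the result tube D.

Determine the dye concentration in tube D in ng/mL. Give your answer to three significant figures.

0.758 ng/mL

Step 1: 1.15 mL brought to 4000 μL → factor 4/1.15 = 3.4783
Step 2: 4 mL brought to 100 mL → factor 100/4 = 25
Step 3: 0.42 mL brought to 2550 μL → factor 2.55/0.42 = 6.0714
Step 4: 300 μL + 7.2 mL = 7500 μL total → factor 7500/300 = 25
Overall dilution factor = 3.4783 × 25 × 6.0714 × 25 = 13199
Final = 10.0 μg/mL / 13199 = 0.0007576 μg/mL = 0.758 ng/mL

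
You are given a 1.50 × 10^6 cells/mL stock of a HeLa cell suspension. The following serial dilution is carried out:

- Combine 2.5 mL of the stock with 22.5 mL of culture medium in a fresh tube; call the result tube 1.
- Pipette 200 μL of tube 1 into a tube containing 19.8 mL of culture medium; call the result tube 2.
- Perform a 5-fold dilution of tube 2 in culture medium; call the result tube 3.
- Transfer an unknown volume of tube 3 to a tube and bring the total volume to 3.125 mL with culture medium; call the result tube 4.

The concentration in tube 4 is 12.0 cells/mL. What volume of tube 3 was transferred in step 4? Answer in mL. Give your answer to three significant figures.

Step 1: 2.5 mL + 22.5 mL = 25 mL total → factor 25/2.5 = 10
Step 2: 200 μL + 19.8 mL = 20000 μL total → factor 20000/200 = 100
Step 3: 5-fold → factor 5
Step 4: v brought to 3.125 mL → factor = 3.125 mL/v
Product of known-step factors = 5000
Overall factor = 1.50 × 10^6 cells/mL / (12.0 cells/mL) = 1.25 × 10^5
Step-4 factor = 1.25 × 10^5 / 5000 = 25
v = 3.125 mL / 25 = 0.125 mL

0.125 mL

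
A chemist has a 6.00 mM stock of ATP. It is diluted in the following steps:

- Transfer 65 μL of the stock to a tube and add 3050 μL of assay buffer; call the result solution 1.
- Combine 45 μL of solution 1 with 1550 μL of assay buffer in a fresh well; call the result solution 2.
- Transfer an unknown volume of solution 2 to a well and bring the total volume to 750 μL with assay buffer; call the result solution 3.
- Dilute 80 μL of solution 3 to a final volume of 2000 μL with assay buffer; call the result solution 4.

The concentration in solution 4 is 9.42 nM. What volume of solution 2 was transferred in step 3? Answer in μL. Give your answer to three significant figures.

50.0 μL

Step 1: 65 μL + 3050 μL = 3115 μL total → factor 3115/65 = 47.923
Step 2: 45 μL + 1550 μL = 1595 μL total → factor 1595/45 = 35.444
Step 3: v brought to 750 μL → factor = 750 μL/v
Step 4: 80 μL brought to 2000 μL → factor 2000/80 = 25
Product of known-step factors = 42465
Overall factor = 6.00 mM / (9.42 nM) = 6.3694 × 10^5
Step-3 factor = 6.3694 × 10^5 / 42465 = 14.999
v = 750 μL / 14.999 = 50.0 μL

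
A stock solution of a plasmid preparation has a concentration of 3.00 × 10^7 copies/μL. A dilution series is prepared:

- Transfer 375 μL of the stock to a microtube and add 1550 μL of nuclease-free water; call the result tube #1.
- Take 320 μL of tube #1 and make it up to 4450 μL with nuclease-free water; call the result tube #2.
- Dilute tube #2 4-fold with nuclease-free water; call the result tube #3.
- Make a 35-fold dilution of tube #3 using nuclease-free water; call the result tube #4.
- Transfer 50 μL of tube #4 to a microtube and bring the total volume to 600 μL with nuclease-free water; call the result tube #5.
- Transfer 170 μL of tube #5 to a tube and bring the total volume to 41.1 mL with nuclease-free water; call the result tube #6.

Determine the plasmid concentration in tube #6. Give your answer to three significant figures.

1.03 copies/μL

Step 1: 375 μL + 1550 μL = 1925 μL total → factor 1925/375 = 5.1333
Step 2: 320 μL brought to 4450 μL → factor 4450/320 = 13.906
Step 3: 4-fold → factor 4
Step 4: 35-fold → factor 35
Step 5: 50 μL brought to 600 μL → factor 600/50 = 12
Step 6: 170 μL brought to 41.1 mL → factor 41100/170 = 241.76
Overall dilution factor = 5.1333 × 13.906 × 4 × 35 × 12 × 241.76 = 2.8994 × 10^7
Final = 3.00 × 10^7 copies/μL / 2.8994 × 10^7 = 1.03 copies/μL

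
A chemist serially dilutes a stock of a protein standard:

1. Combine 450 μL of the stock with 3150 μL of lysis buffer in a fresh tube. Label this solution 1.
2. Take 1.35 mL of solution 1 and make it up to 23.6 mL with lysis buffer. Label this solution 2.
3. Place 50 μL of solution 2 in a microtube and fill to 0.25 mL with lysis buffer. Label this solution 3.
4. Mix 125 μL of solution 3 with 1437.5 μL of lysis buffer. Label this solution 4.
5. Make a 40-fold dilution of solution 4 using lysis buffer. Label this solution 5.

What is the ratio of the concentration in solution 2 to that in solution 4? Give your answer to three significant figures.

62.5

Step 1: 450 μL + 3150 μL = 3600 μL total → factor 3600/450 = 8
Step 2: 1.35 mL brought to 23.6 mL → factor 23.6/1.35 = 17.481
Step 3: 50 μL brought to 0.25 mL → factor 250/50 = 5
Step 4: 125 μL + 1437.5 μL = 1562.5 μL total → factor 1562.5/125 = 12.5
Dilution factor to solution 2 = 139.85; to solution 4 = 8740.7
[solution 2]/[solution 4] = (factor to solution 4)/(factor to solution 2) = 8740.7/139.85 = 62.5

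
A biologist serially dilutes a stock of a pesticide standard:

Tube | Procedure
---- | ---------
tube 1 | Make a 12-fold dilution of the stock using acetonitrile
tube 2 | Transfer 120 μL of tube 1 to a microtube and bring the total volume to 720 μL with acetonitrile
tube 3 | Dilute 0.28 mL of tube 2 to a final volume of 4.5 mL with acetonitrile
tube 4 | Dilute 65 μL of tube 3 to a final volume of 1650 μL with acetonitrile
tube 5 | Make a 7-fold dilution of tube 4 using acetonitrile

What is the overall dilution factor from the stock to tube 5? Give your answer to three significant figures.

2.06 × 10^5

Step 1: 12-fold → factor 12
Step 2: 120 μL brought to 720 μL → factor 720/120 = 6
Step 3: 0.28 mL brought to 4.5 mL → factor 4.5/0.28 = 16.071
Step 4: 65 μL brought to 1650 μL → factor 1650/65 = 25.385
Step 5: 7-fold → factor 7
Overall dilution factor = 12 × 6 × 16.071 × 25.385 × 7 = 2.0562 × 10^5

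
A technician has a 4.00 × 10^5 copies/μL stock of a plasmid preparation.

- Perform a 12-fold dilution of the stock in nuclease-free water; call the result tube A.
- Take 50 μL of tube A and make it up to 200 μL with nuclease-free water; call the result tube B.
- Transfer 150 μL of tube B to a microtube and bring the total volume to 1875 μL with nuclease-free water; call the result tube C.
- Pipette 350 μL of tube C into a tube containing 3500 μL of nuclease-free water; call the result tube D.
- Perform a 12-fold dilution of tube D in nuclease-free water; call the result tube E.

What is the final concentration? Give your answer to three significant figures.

5.05 copies/μL

Step 1: 12-fold → factor 12
Step 2: 50 μL brought to 200 μL → factor 200/50 = 4
Step 3: 150 μL brought to 1875 μL → factor 1875/150 = 12.5
Step 4: 350 μL + 3500 μL = 3850 μL total → factor 3850/350 = 11
Step 5: 12-fold → factor 12
Overall dilution factor = 12 × 4 × 12.5 × 11 × 12 = 79200
Final = 4.00 × 10^5 copies/μL / 79200 = 5.05 copies/μL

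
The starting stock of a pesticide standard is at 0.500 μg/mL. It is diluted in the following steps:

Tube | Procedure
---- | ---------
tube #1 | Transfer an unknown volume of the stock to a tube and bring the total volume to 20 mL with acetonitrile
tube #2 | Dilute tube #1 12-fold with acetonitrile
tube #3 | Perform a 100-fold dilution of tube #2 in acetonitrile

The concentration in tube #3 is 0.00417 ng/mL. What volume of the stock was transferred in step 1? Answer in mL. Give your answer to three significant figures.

Step 1: v brought to 20 mL → factor = 20 mL/v
Step 2: 12-fold → factor 12
Step 3: 100-fold → factor 100
Product of known-step factors = 1200
Overall factor = 0.500 μg/mL / (0.00417 ng/mL) = 1.199 × 10^5
Step-1 factor = 1.199 × 10^5 / 1200 = 99.92
v = 20 mL / 99.92 = 0.200 mL

0.200 mL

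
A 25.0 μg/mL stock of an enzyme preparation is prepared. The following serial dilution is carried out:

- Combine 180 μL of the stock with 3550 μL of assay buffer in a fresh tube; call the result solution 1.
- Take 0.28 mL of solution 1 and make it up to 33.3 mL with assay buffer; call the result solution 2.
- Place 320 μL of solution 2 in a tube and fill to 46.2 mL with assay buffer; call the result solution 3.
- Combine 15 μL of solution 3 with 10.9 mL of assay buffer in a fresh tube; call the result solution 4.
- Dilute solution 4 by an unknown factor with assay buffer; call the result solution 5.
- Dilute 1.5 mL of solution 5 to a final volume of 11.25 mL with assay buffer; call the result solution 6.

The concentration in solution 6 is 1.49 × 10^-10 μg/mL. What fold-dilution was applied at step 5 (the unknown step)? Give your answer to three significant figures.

86.4-fold

Step 1: 180 μL + 3550 μL = 3730 μL total → factor 3730/180 = 20.722
Step 2: 0.28 mL brought to 33.3 mL → factor 33.3/0.28 = 118.93
Step 3: 320 μL brought to 46.2 mL → factor 46200/320 = 144.38
Step 4: 15 μL + 10.9 mL = 10915 μL total → factor 10915/15 = 727.67
Step 5: unknown factor x
Step 6: 1.5 mL brought to 11.25 mL → factor 11.25/1.5 = 7.5
Product of known-step factors = 1.9418 × 10^9
Overall factor = 25.0 μg/mL / (1.49 × 10^-10 μg/mL) = 1.6779 × 10^11
x = 1.6779 × 10^11 / 1.9418 × 10^9 = 86.4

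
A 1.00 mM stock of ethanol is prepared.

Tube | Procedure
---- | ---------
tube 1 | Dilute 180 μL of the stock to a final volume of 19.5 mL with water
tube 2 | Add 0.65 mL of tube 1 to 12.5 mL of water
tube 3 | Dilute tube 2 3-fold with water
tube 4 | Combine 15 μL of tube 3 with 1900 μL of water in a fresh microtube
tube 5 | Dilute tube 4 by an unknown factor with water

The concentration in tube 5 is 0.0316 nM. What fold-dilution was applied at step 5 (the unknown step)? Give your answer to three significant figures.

37.7-fold

Step 1: 180 μL brought to 19.5 mL → factor 19500/180 = 108.33
Step 2: 0.65 mL + 12.5 mL = 13.15 mL total → factor 13.15/0.65 = 20.231
Step 3: 3-fold → factor 3
Step 4: 15 μL + 1900 μL = 1915 μL total → factor 1915/15 = 127.67
Step 5: unknown factor x
Product of known-step factors = 8.3941 × 10^5
Overall factor = 1.00 mM / (0.0316 nM) = 3.1646 × 10^7
x = 3.1646 × 10^7 / 8.3941 × 10^5 = 37.7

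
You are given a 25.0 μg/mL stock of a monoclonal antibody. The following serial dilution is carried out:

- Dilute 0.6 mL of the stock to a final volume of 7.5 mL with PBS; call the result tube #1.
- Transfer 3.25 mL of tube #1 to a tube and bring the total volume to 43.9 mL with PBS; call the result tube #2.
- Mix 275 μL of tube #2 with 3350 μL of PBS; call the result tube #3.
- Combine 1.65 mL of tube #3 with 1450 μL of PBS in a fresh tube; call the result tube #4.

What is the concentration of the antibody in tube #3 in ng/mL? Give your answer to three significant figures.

Step 1: 0.6 mL brought to 7.5 mL → factor 7.5/0.6 = 12.5
Step 2: 3.25 mL brought to 43.9 mL → factor 43.9/3.25 = 13.508
Step 3: 275 μL + 3350 μL = 3625 μL total → factor 3625/275 = 13.182
Dilution factor through tube #3 = 12.5 × 13.508 × 13.182 = 2225.7
[tube #3] = 25.0 μg/mL / 2225.7 = 0.01123 μg/mL = 11.2 ng/mL

11.2 ng/mL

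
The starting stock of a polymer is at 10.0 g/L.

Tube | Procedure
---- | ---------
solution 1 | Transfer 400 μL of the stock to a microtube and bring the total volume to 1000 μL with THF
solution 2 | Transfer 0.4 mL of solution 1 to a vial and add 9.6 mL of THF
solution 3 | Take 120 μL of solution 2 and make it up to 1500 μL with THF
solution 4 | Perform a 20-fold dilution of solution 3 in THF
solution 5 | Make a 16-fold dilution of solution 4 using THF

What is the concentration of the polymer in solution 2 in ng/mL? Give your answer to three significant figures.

Step 1: 400 μL brought to 1000 μL → factor 1000/400 = 2.5
Step 2: 0.4 mL + 9.6 mL = 10 mL total → factor 10/0.4 = 25
Dilution factor through solution 2 = 2.5 × 25 = 62.5
[solution 2] = 10.0 g/L / 62.5 = 0.1600 g/L = 1.60 × 10^5 ng/mL

1.60 × 10^5 ng/mL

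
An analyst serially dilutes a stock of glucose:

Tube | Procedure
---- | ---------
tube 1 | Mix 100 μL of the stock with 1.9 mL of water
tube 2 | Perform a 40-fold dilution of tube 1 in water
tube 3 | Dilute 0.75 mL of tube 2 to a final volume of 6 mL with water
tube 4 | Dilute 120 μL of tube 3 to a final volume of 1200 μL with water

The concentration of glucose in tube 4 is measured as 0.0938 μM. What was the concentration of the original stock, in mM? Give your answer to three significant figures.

Step 1: 100 μL + 1.9 mL = 2000 μL total → factor 2000/100 = 20
Step 2: 40-fold → factor 40
Step 3: 0.75 mL brought to 6 mL → factor 6/0.75 = 8
Step 4: 120 μL brought to 1200 μL → factor 1200/120 = 10
Overall dilution factor = 20 × 40 × 8 × 10 = 64000
Stock = 0.0938 μM × 64000 = 6003 μM = 6.00 mM

6.00 mM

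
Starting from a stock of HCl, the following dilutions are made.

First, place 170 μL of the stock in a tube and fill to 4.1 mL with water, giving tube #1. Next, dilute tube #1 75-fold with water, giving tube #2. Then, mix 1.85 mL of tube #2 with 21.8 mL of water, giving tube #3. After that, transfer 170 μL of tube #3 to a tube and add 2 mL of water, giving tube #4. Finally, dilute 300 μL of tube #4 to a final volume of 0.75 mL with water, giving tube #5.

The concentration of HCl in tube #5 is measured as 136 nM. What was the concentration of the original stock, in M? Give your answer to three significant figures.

0.100 M

Step 1: 170 μL brought to 4.1 mL → factor 4100/170 = 24.118
Step 2: 75-fold → factor 75
Step 3: 1.85 mL + 21.8 mL = 23.65 mL total → factor 23.65/1.85 = 12.784
Step 4: 170 μL + 2 mL = 2170 μL total → factor 2170/170 = 12.765
Step 5: 300 μL brought to 0.75 mL → factor 750/300 = 2.5
Overall dilution factor = 24.118 × 75 × 12.784 × 12.765 × 2.5 = 7.3792 × 10^5
Stock = 136 nM × 7.3792 × 10^5 = 1.004 × 10^8 nM = 0.100 M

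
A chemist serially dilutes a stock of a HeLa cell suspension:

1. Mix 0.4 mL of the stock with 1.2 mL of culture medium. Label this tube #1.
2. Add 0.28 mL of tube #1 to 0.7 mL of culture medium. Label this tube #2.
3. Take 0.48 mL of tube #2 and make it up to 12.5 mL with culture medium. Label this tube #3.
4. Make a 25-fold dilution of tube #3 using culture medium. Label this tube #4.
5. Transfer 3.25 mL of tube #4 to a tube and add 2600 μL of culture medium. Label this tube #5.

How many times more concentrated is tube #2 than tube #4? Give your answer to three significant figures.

Step 1: 0.4 mL + 1.2 mL = 1.6 mL total → factor 1.6/0.4 = 4
Step 2: 0.28 mL + 0.7 mL = 0.98 mL total → factor 0.98/0.28 = 3.5
Step 3: 0.48 mL brought to 12.5 mL → factor 12.5/0.48 = 26.042
Step 4: 25-fold → factor 25
Dilution factor to tube #2 = 14; to tube #4 = 9114.6
[tube #2]/[tube #4] = (factor to tube #4)/(factor to tube #2) = 9114.6/14 = 651

651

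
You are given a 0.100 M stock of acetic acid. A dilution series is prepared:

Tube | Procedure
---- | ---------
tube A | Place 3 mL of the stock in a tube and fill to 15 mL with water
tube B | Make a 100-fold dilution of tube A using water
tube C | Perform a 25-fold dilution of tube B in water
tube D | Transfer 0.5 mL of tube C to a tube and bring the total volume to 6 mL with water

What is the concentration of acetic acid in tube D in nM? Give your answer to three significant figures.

667 nM

Step 1: 3 mL brought to 15 mL → factor 15/3 = 5
Step 2: 100-fold → factor 100
Step 3: 25-fold → factor 25
Step 4: 0.5 mL brought to 6 mL → factor 6/0.5 = 12
Overall dilution factor = 5 × 100 × 25 × 12 = 1.5 × 10^5
Final = 0.100 M / 1.5 × 10^5 = 6.667 × 10^-7 M = 667 nM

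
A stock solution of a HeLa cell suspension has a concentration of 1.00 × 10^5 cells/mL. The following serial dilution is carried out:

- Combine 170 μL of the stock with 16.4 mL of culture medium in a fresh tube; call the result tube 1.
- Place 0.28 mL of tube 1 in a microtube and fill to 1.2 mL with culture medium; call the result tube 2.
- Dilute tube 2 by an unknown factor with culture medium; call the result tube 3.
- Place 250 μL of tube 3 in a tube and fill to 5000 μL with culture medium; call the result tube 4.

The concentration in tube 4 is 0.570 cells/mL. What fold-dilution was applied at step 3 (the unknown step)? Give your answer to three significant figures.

Step 1: 170 μL + 16.4 mL = 16570 μL total → factor 16570/170 = 97.471
Step 2: 0.28 mL brought to 1.2 mL → factor 1.2/0.28 = 4.2857
Step 3: unknown factor x
Step 4: 250 μL brought to 5000 μL → factor 5000/250 = 20
Product of known-step factors = 8354.6
Overall factor = 1.00 × 10^5 cells/mL / (0.570 cells/mL) = 1.7544 × 10^5
x = 1.7544 × 10^5 / 8354.6 = 21.0

21.0-fold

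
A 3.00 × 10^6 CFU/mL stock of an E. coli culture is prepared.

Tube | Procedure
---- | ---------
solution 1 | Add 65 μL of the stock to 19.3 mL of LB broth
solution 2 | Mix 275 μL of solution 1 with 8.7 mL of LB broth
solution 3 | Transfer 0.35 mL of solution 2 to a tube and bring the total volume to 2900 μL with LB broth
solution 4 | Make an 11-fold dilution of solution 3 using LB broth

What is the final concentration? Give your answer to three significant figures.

Step 1: 65 μL + 19.3 mL = 19365 μL total → factor 19365/65 = 297.92
Step 2: 275 μL + 8.7 mL = 8975 μL total → factor 8975/275 = 32.636
Step 3: 0.35 mL brought to 2900 μL → factor 2.9/0.35 = 8.2857
Step 4: 11-fold → factor 11
Overall dilution factor = 297.92 × 32.636 × 8.2857 × 11 = 8.8619 × 10^5
Final = 3.00 × 10^6 CFU/mL / 8.8619 × 10^5 = 3.39 CFU/mL

3.39 CFU/mL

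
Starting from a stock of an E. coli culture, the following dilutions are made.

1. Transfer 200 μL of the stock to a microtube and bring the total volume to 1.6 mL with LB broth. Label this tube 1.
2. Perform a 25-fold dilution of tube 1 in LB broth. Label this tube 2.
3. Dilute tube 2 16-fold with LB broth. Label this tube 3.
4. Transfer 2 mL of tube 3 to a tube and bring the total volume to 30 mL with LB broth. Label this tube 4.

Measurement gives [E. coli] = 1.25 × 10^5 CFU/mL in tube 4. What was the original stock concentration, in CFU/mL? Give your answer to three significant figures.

6.00 × 10^9 CFU/mL

Step 1: 200 μL brought to 1.6 mL → factor 1600/200 = 8
Step 2: 25-fold → factor 25
Step 3: 16-fold → factor 16
Step 4: 2 mL brought to 30 mL → factor 30/2 = 15
Overall dilution factor = 8 × 25 × 16 × 15 = 48000
Stock = 1.25 × 10^5 CFU/mL × 48000 = 6.00 × 10^9 CFU/mL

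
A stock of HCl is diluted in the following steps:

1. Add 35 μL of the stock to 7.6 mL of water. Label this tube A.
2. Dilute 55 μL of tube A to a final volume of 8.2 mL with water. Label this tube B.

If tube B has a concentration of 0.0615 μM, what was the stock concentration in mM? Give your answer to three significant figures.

Step 1: 35 μL + 7.6 mL = 7635 μL total → factor 7635/35 = 218.14
Step 2: 55 μL brought to 8.2 mL → factor 8200/55 = 149.09
Overall dilution factor = 218.14 × 149.09 = 32523
Stock = 0.0615 μM × 32523 = 2000 μM = 2.00 mM

2.00 mM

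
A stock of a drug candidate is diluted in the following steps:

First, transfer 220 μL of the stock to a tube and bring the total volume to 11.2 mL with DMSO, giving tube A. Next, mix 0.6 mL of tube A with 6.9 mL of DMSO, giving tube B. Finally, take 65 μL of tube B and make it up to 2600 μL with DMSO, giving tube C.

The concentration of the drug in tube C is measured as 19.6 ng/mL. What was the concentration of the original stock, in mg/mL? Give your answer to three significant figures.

Step 1: 220 μL brought to 11.2 mL → factor 11200/220 = 50.909
Step 2: 0.6 mL + 6.9 mL = 7.5 mL total → factor 7.5/0.6 = 12.5
Step 3: 65 μL brought to 2600 μL → factor 2600/65 = 40
Overall dilution factor = 50.909 × 12.5 × 40 = 25455
Stock = 19.6 ng/mL × 25455 = 4.989 × 10^5 ng/mL = 0.499 mg/mL

0.499 mg/mL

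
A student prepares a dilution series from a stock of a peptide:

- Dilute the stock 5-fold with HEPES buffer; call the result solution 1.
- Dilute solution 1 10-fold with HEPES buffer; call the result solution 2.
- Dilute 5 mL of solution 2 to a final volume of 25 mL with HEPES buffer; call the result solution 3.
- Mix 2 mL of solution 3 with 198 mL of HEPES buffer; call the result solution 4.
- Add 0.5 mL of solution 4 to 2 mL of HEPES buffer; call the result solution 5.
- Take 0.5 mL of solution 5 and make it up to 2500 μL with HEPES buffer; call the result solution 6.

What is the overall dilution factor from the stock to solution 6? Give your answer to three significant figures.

6.25 × 10^5

Step 1: 5-fold → factor 5
Step 2: 10-fold → factor 10
Step 3: 5 mL brought to 25 mL → factor 25/5 = 5
Step 4: 2 mL + 198 mL = 200 mL total → factor 200/2 = 100
Step 5: 0.5 mL + 2 mL = 2.5 mL total → factor 2.5/0.5 = 5
Step 6: 0.5 mL brought to 2500 μL → factor 2.5/0.5 = 5
Overall dilution factor = 5 × 10 × 5 × 100 × 5 × 5 = 6.25 × 10^5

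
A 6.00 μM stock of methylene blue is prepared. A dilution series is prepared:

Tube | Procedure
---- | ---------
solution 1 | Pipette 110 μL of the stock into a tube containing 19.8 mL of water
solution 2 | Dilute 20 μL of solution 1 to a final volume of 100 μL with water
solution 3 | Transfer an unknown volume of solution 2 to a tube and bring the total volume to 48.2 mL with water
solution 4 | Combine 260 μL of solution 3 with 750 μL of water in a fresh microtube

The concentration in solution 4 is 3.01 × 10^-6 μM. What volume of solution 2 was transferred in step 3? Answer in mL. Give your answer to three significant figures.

0.0850 mL

Step 1: 110 μL + 19.8 mL = 19910 μL total → factor 19910/110 = 181
Step 2: 20 μL brought to 100 μL → factor 100/20 = 5
Step 3: v brought to 48.2 mL → factor = 48.2 mL/v
Step 4: 260 μL + 750 μL = 1010 μL total → factor 1010/260 = 3.8846
Product of known-step factors = 3515.6
Overall factor = 6.00 μM / (3.01 × 10^-6 μM) = 1.9934 × 10^6
Step-3 factor = 1.9934 × 10^6 / 3515.6 = 567.01
v = 48.2 mL / 567.01 = 0.0850 mL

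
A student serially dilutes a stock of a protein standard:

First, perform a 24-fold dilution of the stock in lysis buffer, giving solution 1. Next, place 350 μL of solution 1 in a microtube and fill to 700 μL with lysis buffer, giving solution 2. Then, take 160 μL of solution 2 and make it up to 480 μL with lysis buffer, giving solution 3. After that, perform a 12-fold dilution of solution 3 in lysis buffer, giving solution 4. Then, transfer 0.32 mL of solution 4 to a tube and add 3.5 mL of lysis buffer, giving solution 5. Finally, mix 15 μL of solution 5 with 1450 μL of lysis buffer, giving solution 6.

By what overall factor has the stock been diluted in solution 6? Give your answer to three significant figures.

Step 1: 24-fold → factor 24
Step 2: 350 μL brought to 700 μL → factor 700/350 = 2
Step 3: 160 μL brought to 480 μL → factor 480/160 = 3
Step 4: 12-fold → factor 12
Step 5: 0.32 mL + 3.5 mL = 3.82 mL total → factor 3.82/0.32 = 11.938
Step 6: 15 μL + 1450 μL = 1465 μL total → factor 1465/15 = 97.667
Overall dilution factor = 24 × 2 × 3 × 12 × 11.938 × 97.667 = 2.0147 × 10^6

2.01 × 10^6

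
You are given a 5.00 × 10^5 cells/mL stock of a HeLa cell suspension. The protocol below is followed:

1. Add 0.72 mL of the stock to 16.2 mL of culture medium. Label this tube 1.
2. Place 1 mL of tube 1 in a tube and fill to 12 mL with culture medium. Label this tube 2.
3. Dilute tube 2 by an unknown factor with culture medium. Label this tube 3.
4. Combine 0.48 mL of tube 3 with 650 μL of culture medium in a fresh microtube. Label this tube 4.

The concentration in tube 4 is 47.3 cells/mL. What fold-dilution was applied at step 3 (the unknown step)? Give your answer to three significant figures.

Step 1: 0.72 mL + 16.2 mL = 16.92 mL total → factor 16.92/0.72 = 23.5
Step 2: 1 mL brought to 12 mL → factor 12/1 = 12
Step 3: unknown factor x
Step 4: 0.48 mL + 650 μL = 1.13 mL total → factor 1.13/0.48 = 2.3542
Product of known-step factors = 663.88
Overall factor = 5.00 × 10^5 cells/mL / (47.3 cells/mL) = 10571
x = 10571 / 663.88 = 15.9

15.9-fold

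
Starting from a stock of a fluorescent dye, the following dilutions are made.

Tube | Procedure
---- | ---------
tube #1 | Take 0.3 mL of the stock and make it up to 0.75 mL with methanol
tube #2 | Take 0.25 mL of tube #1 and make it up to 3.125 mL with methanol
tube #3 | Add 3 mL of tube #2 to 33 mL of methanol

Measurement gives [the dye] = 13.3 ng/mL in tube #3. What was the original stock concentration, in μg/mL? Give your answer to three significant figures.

Step 1: 0.3 mL brought to 0.75 mL → factor 0.75/0.3 = 2.5
Step 2: 0.25 mL brought to 3.125 mL → factor 3.125/0.25 = 12.5
Step 3: 3 mL + 33 mL = 36 mL total → factor 36/3 = 12
Overall dilution factor = 2.5 × 12.5 × 12 = 375
Stock = 13.3 ng/mL × 375 = 4988 ng/mL = 4.99 μg/mL

4.99 μg/mL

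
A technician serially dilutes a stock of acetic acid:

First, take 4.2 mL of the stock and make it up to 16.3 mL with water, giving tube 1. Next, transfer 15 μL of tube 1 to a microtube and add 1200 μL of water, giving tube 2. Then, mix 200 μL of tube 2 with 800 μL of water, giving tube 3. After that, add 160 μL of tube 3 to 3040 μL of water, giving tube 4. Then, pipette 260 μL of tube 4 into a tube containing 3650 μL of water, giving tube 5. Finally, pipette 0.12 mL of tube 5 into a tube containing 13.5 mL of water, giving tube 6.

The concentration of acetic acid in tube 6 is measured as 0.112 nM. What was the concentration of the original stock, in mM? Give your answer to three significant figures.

6.01 mM

Step 1: 4.2 mL brought to 16.3 mL → factor 16.3/4.2 = 3.881
Step 2: 15 μL + 1200 μL = 1215 μL total → factor 1215/15 = 81
Step 3: 200 μL + 800 μL = 1000 μL total → factor 1000/200 = 5
Step 4: 160 μL + 3040 μL = 3200 μL total → factor 3200/160 = 20
Step 5: 260 μL + 3650 μL = 3910 μL total → factor 3910/260 = 15.038
Step 6: 0.12 mL + 13.5 mL = 13.62 mL total → factor 13.62/0.12 = 113.5
Overall dilution factor = 3.881 × 81 × 5 × 20 × 15.038 × 113.5 = 5.3657 × 10^7
Stock = 0.112 nM × 5.3657 × 10^7 = 6.010 × 10^6 nM = 6.01 mM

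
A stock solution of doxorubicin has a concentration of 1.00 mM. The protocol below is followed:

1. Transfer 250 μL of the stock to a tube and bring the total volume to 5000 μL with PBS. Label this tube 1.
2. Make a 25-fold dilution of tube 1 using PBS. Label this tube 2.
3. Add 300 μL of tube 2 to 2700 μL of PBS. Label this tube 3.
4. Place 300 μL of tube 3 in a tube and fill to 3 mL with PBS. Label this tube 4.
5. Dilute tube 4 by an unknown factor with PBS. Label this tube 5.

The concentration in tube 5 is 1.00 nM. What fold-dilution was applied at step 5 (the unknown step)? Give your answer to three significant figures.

Step 1: 250 μL brought to 5000 μL → factor 5000/250 = 20
Step 2: 25-fold → factor 25
Step 3: 300 μL + 2700 μL = 3000 μL total → factor 3000/300 = 10
Step 4: 300 μL brought to 3 mL → factor 3000/300 = 10
Step 5: unknown factor x
Product of known-step factors = 50000
Overall factor = 1.00 mM / (1.00 nM) = 1 × 10^6
x = 1 × 10^6 / 50000 = 20.0

20.0-fold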